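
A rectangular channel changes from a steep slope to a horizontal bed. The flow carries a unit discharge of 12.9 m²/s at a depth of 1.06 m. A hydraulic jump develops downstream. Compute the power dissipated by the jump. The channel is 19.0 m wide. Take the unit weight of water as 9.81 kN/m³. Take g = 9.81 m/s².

P = 7543 kW

V₁ = q/y₁ = 12.9/1.06 = 12.2 m/s. Fr₁ = V₁/√(g·y₁) = 12.2/√(9.81×1.06) = 3.77.
Conjugate-depth relation: y₂/y₁ = ½[√(1 + 8Fr₁²) − 1] = ½[√114.9 − 1] = 4.86.
y₂ = 4.86 × 1.06 = 5.15 m.
V₂ = q/y₂ = 12.9/5.15 = 2.50 m/s. E₁ = y₁ + V₁²/2g = 8.61 m; E₂ = y₂ + V₂²/2g = 5.47 m. ΔE = E₁ − E₂ = 3.14 m.
Q = q·b = 12.9 × 19.0 = 245 m³/s. P = γ·Q·ΔE = 9.81 × 245 × 3.14 = 7543 kW.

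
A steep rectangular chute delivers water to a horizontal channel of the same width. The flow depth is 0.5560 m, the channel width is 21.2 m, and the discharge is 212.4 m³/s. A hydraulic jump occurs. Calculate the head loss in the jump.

ΔE = 11.16 m

q = Q/b = 212.4/21.2 = 10.02 m²/s; V₁ = q/y₁ = 18.02 m/s. Fr₁ = V₁/√(g·y₁) = 7.716.
Sequent-depth ratio: y₂/y₁ = ½[√(1 + 8Fr₁²) − 1] = ½[√477.25 − 1] = 10.42.
y₂ = 10.42 × 0.5560 = 5.795 m.
Head loss: ΔE = (y₂ − y₁)³/(4y₁y₂) = (5.795 − 0.5560)³/(4×0.5560×5.795) = 143.8/12.89 = 11.16 m.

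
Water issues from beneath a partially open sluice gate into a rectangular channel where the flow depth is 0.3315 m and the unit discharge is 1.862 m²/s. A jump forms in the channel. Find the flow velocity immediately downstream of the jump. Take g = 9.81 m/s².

V₂ = 1.428 m/s

V₁ = q/y₁ = 1.862/0.3315 = 5.617 m/s. Fr₁ = V₁/√(g·y₁) = 5.617/√(9.81×0.3315) = 3.115.
Conjugate-depth relation: y₂/y₁ = ½[√(1 + 8Fr₁²) − 1] = ½[√78.612 − 1] = 3.933.
y₂ = 3.933 × 0.3315 = 1.304 m.
V₂ = q/y₂ = 1.862/1.304 = 1.428 m/s.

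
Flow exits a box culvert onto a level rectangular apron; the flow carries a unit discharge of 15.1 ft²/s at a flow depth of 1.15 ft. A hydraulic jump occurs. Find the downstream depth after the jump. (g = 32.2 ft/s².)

V₁ = q/y₁ = 15.1/1.15 = 13.1 ft/s. Fr₁ = V₁/√(g·y₁) = 13.1/√(32.2×1.15) = 2.16.
From the momentum equation for a rectangular channel, y₂/y₁ = ½[√(1 + 8Fr₁²) − 1] = ½[√38.25 − 1] = 2.59.
y₂ = 2.59 × 1.15 = 2.98 ft.

y₂ = 2.98 ft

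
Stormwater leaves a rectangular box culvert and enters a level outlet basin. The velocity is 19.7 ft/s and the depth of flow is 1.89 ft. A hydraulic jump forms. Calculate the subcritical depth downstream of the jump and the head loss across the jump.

y₂ = 5.87 ft; ΔE = 1.42 ft

Fr₁ = V₁/√(g·y₁) = 19.7/√(32.2×1.89) = 2.53.
By Bélanger, y₂/y₁ = ½[√(1 + 8Fr₁²) − 1] = ½[√52.02 − 1] = 3.11.
y₂ = 3.11 × 1.89 = 5.87 ft.
Head loss: ΔE = (y₂ − y₁)³/(4y₁y₂) = (5.87 − 1.89)³/(4×1.89×5.87) = 63.1/44.4 = 1.42 ft.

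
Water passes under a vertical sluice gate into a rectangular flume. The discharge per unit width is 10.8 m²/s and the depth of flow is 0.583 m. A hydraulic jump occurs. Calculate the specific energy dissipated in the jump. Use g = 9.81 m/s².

ΔE = 11.8 m

V₁ = q/y₁ = 10.8/0.583 = 18.5 m/s. Fr₁ = V₁/√(g·y₁) = 18.5/√(9.81×0.583) = 7.75.
From the momentum equation for a rectangular channel, y₂/y₁ = ½[√(1 + 8Fr₁²) − 1] = ½[√481.0 − 1] = 10.5.
y₂ = 10.5 × 0.583 = 6.10 m.
V₂ = q/y₂ = 10.8/6.10 = 1.77 m/s. E₁ = y₁ + V₁²/2g = 18.1 m; E₂ = y₂ + V₂²/2g = 6.26 m. ΔE = E₁ − E₂ = 11.8 m.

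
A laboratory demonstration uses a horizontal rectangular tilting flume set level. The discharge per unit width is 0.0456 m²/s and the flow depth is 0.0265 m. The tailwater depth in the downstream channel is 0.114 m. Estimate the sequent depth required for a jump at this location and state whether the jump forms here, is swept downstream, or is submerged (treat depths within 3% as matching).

V₁ = q/y₁ = 0.0456/0.0265 = 1.72 m/s. Fr₁ = V₁/√(g·y₁) = 1.72/√(9.81×0.0265) = 3.37.
Bélanger equation: y₂/y₁ = ½[√(1 + 8Fr₁²) − 1] = ½[√92.12 − 1] = 4.30.
y₂ = 4.30 × 0.0265 = 0.114 m.
Tailwater y_tw = 0.114 m: y_tw ≈ y₂, so the jump forms here.

y₂ = 0.114 m; the jump forms here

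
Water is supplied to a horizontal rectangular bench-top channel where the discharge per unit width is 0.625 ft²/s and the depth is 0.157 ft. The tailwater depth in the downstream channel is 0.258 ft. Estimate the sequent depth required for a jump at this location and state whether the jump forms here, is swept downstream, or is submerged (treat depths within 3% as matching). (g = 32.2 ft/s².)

y₂ = 0.322 ft; the jump is swept downstream

V₁ = q/y₁ = 0.625/0.157 = 3.98 ft/s. Fr₁ = V₁/√(g·y₁) = 3.98/√(32.2×0.157) = 1.77.
Bélanger equation: y₂/y₁ = ½[√(1 + 8Fr₁²) − 1] = ½[√26.08 − 1] = 2.05.
y₂ = 2.05 × 0.157 = 0.322 ft.
Tailwater y_tw = 0.258 ft: y_tw < y₂, so the jump is swept downstream.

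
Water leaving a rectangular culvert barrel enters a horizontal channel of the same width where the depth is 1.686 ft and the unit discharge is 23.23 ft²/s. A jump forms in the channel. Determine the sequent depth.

V₁ = q/y₁ = 23.23/1.686 = 13.78 ft/s. Fr₁ = V₁/√(g·y₁) = 13.78/√(32.2×1.686) = 1.870.
By Bélanger, y₂/y₁ = ½[√(1 + 8Fr₁²) − 1] = ½[√28.974 − 1] = 2.191.
y₂ = 2.191 × 1.686 = 3.695 ft.

y₂ = 3.695 ft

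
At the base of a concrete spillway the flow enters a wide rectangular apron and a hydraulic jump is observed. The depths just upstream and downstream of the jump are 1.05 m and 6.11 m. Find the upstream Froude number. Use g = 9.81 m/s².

Fr₁ = 4.45

For a rectangular channel the momentum equation gives q² = ½·g·y₁·y₂·(y₁ + y₂) = ½×9.81×1.05×6.11×7.16 = 225.
q = √225 = 15.0 m²/s.
V₁ = q/y₁ = 14.3 m/s; Fr₁ = V₁/√(g·y₁) = 4.45.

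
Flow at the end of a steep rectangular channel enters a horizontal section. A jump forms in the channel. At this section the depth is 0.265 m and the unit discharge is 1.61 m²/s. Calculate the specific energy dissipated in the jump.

V₁ = q/y₁ = 1.61/0.265 = 6.08 m/s. Fr₁ = V₁/√(g·y₁) = 6.08/√(9.81×0.265) = 3.77.
Sequent-depth ratio: y₂/y₁ = ½[√(1 + 8Fr₁²) − 1] = ½[√114.6 − 1] = 4.85.
y₂ = 4.85 × 0.265 = 1.29 m.
V₂ = q/y₂ = 1.61/1.29 = 1.25 m/s. E₁ = y₁ + V₁²/2g = 2.15 m; E₂ = y₂ + V₂²/2g = 1.37 m. ΔE = E₁ − E₂ = 0.781 m.

ΔE = 0.781 m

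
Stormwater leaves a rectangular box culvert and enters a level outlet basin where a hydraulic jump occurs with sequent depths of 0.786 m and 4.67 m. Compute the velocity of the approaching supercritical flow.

For a rectangular channel the momentum equation gives q² = ½·g·y₁·y₂·(y₁ + y₂) = ½×9.81×0.786×4.67×5.46 = 98.2.
q = √98.2 = 9.91 m²/s.
V₁ = q/y₁ = 9.91/0.786 = 12.6 m/s.

V₁ = 12.6 m/s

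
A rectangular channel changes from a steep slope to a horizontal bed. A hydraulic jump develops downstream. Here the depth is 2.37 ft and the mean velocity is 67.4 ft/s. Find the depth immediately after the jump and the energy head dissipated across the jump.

y₂ = 24.7 ft; ΔE = 47.6 ft

Fr₁ = V₁/√(g·y₁) = 67.4/√(32.2×2.37) = 7.72.
Bélanger equation: y₂/y₁ = ½[√(1 + 8Fr₁²) − 1] = ½[√477.2 − 1] = 10.4.
y₂ = 10.4 × 2.37 = 24.7 ft.
Head loss: ΔE = (y₂ − y₁)³/(4y₁y₂) = (24.7 − 2.37)³/(4×2.37×24.7) = 11137/234 = 47.6 ft.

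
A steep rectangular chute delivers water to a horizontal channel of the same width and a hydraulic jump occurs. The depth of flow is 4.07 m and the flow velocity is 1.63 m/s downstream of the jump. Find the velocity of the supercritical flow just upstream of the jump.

Fr₂ = V₂/√(g·y₂) = 1.63/√(9.81×4.07) = 0.258.
Applying the sequent-depth relation in reverse, y₁/y₂ = ½[√(1 + 8Fr₂²) − 1] = ½[√1.532 − 1] = 0.119.
y₁ = 0.119 × 4.07 = 0.484 m.
V₁ = q/y₁ = 6.63/0.484 = 13.7 m/s.

V₁ = 13.7 m/s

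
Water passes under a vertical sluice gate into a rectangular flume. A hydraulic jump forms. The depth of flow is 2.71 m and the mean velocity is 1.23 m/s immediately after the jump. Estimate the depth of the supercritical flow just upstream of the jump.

Fr₂ = V₂/√(g·y₂) = 1.23/√(9.81×2.71) = 0.239.
Since the conjugate-depth ratio holds either way, y₁/y₂ = ½[√(1 + 8Fr₂²) − 1] = ½[√1.455 − 1] = 0.103.
y₁ = 0.103 × 2.71 = 0.280 m.

y₁ = 0.280 m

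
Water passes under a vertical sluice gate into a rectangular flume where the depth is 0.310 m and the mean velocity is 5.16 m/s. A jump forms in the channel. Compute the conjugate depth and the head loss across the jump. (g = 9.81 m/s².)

Fr₁ = V₁/√(g·y₁) = 5.16/√(9.81×0.310) = 2.96.
By Bélanger, y₂/y₁ = ½[√(1 + 8Fr₁²) − 1] = ½[√71.04 − 1] = 3.71.
y₂ = 3.71 × 0.310 = 1.15 m.
Head loss: ΔE = (y₂ − y₁)³/(4y₁y₂) = (1.15 − 0.310)³/(4×0.310×1.15) = 0.596/1.43 = 0.417 m.

y₂ = 1.15 m; ΔE = 0.417 m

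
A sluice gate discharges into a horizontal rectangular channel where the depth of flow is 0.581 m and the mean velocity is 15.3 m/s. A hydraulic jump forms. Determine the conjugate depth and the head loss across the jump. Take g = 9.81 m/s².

y₂ = 4.98 m; ΔE = 7.37 m

Fr₁ = V₁/√(g·y₁) = 15.3/√(9.81×0.581) = 6.41.
By Bélanger, y₂/y₁ = ½[√(1 + 8Fr₁²) − 1] = ½[√329.6 − 1] = 8.58.
y₂ = 8.58 × 0.581 = 4.98 m.
Head loss: ΔE = (y₂ − y₁)³/(4y₁y₂) = (4.98 − 0.581)³/(4×0.581×4.98) = 85.3/11.6 = 7.37 m.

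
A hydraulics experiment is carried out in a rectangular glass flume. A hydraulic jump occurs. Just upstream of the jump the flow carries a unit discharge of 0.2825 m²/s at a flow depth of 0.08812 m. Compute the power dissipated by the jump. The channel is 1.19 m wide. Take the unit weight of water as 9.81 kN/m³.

V₁ = q/y₁ = 0.2825/0.08812 = 3.206 m/s. Fr₁ = V₁/√(g·y₁) = 3.206/√(9.81×0.08812) = 3.448.
Sequent-depth ratio: y₂/y₁ = ½[√(1 + 8Fr₁²) − 1] = ½[√96.112 − 1] = 4.402.
y₂ = 4.402 × 0.08812 = 0.3879 m.
Head loss: ΔE = (y₂ − y₁)³/(4y₁y₂) = (0.3879 − 0.08812)³/(4×0.08812×0.3879) = 0.02694/0.1367 = 0.1970 m.
Q = q·b = 0.2825 × 1.19 = 0.3362 m³/s. P = γ·Q·ΔE = 9.81 × 0.3362 × 0.1970 = 0.6498 kW.

P = 0.6498 kW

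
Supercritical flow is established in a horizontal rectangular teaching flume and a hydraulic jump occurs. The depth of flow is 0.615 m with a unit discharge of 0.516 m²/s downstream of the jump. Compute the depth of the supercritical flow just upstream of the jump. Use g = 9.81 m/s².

V₂ = q/y₂ = 0.516/0.615 = 0.839 m/s; Fr₂ = V₂/√(g·y₂) = 0.342.
From the momentum equation (using Fr₂), y₁/y₂ = ½[√(1 + 8Fr₂²) − 1] = ½[√1.933 − 1] = 0.195.
y₁ = 0.195 × 0.615 = 0.120 m.

y₁ = 0.120 m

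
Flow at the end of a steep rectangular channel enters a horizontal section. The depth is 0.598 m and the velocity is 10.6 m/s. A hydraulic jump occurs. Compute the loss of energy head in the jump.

ΔE = 2.73 m

Fr₁ = V₁/√(g·y₁) = 10.6/√(9.81×0.598) = 4.38.
By Bélanger, y₂/y₁ = ½[√(1 + 8Fr₁²) − 1] = ½[√154.2 − 1] = 5.71.
y₂ = 5.71 × 0.598 = 3.41 m.
q = V₁·y₁ = 10.6 × 0.598 = 6.34 m²/s. V₂ = q/y₂ = 6.34/3.41 = 1.86 m/s. E₁ = y₁ + V₁²/2g = 6.32 m; E₂ = y₂ + V₂²/2g = 3.59 m. ΔE = E₁ − E₂ = 2.73 m.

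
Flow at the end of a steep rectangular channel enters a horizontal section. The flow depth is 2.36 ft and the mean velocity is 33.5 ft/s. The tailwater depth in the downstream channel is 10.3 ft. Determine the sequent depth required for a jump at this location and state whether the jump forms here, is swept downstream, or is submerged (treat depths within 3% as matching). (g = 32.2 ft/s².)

Fr₁ = V₁/√(g·y₁) = 33.5/√(32.2×2.36) = 3.84.
Conjugate-depth relation: y₂/y₁ = ½[√(1 + 8Fr₁²) − 1] = ½[√119.1 − 1] = 4.96.
y₂ = 4.96 × 2.36 = 11.7 ft.
Tailwater y_tw = 10.3 ft: y_tw < y₂, so the jump is swept downstream.

y₂ = 11.7 ft; the jump is swept downstream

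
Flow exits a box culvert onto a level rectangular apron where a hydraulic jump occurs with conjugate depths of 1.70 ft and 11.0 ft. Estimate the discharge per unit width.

q = 61.8 ft²/s

For a rectangular channel the momentum equation gives q² = ½·g·y₁·y₂·(y₁ + y₂) = ½×32.2×1.70×11.0×12.7 = 3824.
q = √3824 = 61.8 ft²/s.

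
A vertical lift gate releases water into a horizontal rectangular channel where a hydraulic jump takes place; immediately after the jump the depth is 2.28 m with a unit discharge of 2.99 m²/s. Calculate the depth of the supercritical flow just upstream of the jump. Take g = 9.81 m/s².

y₁ = 0.309 m

V₂ = q/y₂ = 2.99/2.28 = 1.31 m/s; Fr₂ = V₂/√(g·y₂) = 0.277.
Applying the sequent-depth relation in reverse, y₁/y₂ = ½[√(1 + 8Fr₂²) − 1] = ½[√1.615 − 1] = 0.135.
y₁ = 0.135 × 2.28 = 0.309 m.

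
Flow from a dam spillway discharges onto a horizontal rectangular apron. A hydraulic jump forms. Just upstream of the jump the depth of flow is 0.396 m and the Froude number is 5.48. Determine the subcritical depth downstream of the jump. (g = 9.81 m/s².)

Fr₁ = 5.48 (given).
Conjugate-depth relation: y₂/y₁ = ½[√(1 + 8Fr₁²) − 1] = ½[√241.2 − 1] = 7.27.
y₂ = 7.27 × 0.396 = 2.88 m.

y₂ = 2.88 m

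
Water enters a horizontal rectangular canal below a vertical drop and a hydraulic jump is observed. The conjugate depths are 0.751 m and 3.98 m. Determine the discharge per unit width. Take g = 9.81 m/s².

q = 8.33 m²/s

For a rectangular channel the momentum equation gives q² = ½·g·y₁·y₂·(y₁ + y₂) = ½×9.81×0.751×3.98×4.73 = 69.4.
q = √69.4 = 8.33 m²/s.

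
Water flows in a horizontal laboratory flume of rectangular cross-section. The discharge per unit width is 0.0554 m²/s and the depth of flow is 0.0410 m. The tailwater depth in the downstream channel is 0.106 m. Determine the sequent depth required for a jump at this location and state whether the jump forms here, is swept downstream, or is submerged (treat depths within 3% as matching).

V₁ = q/y₁ = 0.0554/0.0410 = 1.35 m/s. Fr₁ = V₁/√(g·y₁) = 1.35/√(9.81×0.0410) = 2.13.
Bélanger equation: y₂/y₁ = ½[√(1 + 8Fr₁²) − 1] = ½[√37.32 − 1] = 2.55.
y₂ = 2.55 × 0.0410 = 0.105 m.
Tailwater y_tw = 0.106 m: y_tw ≈ y₂, so the jump forms here.

y₂ = 0.105 m; the jump forms here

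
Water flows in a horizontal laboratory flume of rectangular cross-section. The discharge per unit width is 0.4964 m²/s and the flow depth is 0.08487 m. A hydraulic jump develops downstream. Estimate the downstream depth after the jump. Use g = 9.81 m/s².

y₂ = 0.7281 m

V₁ = q/y₁ = 0.4964/0.08487 = 5.849 m/s. Fr₁ = V₁/√(g·y₁) = 5.849/√(9.81×0.08487) = 6.410.
Conjugate-depth relation: y₂/y₁ = ½[√(1 + 8Fr₁²) − 1] = ½[√329.72 − 1] = 8.579.
y₂ = 8.579 × 0.08487 = 0.7281 m.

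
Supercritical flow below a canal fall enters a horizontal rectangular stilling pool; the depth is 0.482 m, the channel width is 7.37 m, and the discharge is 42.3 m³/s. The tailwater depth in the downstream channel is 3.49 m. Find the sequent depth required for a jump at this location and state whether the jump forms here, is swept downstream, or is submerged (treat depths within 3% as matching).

y₂ = 3.50 m; the jump forms here

q = Q/b = 42.3/7.37 = 5.74 m²/s; V₁ = q/y₁ = 11.9 m/s. Fr₁ = V₁/√(g·y₁) = 5.48.
By Bélanger, y₂/y₁ = ½[√(1 + 8Fr₁²) − 1] = ½[√240.9 − 1] = 7.26.
y₂ = 7.26 × 0.482 = 3.50 m.
Tailwater y_tw = 3.49 m: y_tw ≈ y₂, so the jump forms here.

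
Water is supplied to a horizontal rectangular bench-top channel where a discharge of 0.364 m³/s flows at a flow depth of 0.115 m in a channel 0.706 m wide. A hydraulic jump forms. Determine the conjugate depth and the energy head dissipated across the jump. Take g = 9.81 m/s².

y₂ = 0.631 m; ΔE = 0.474 m

q = Q/b = 0.364/0.706 = 0.516 m²/s; V₁ = q/y₁ = 4.48 m/s. Fr₁ = V₁/√(g·y₁) = 4.22.
From the momentum equation for a rectangular channel, y₂/y₁ = ½[√(1 + 8Fr₁²) − 1] = ½[√143.5 − 1] = 5.49.
y₂ = 5.49 × 0.115 = 0.631 m.
Head loss: ΔE = (y₂ − y₁)³/(4y₁y₂) = (0.631 − 0.115)³/(4×0.115×0.631) = 0.138/0.290 = 0.474 m.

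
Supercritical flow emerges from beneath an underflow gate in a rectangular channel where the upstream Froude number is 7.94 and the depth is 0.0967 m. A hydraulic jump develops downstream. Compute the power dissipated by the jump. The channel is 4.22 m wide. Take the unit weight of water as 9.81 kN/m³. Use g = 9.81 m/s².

P = 64.4 kW

Fr₁ = 7.94 (given).
Conjugate-depth relation: y₂/y₁ = ½[√(1 + 8Fr₁²) − 1] = ½[√505.3 − 1] = 10.7.
y₂ = 10.7 × 0.0967 = 1.04 m.
Head loss: ΔE = (y₂ − y₁)³/(4y₁y₂) = (1.04 − 0.0967)³/(4×0.0967×1.04) = 0.836/0.402 = 2.08 m.
V₁ = Fr₁·√(g·y₁) = 7.94×√(9.81×0.0967) = 7.73 m/s; q = V₁·y₁ = 0.748 m²/s. Q = q·b = 0.748 × 4.22 = 3.16 m³/s. P = γ·Q·ΔE = 9.81 × 3.16 × 2.08 = 64.4 kW.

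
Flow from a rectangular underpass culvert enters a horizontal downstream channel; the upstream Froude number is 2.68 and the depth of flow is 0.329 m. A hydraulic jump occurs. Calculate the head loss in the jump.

Fr₁ = 2.68 (given).
Sequent-depth ratio: y₂/y₁ = ½[√(1 + 8Fr₁²) − 1] = ½[√58.46 − 1] = 3.32.
y₂ = 3.32 × 0.329 = 1.09 m.
Head loss: ΔE = (y₂ − y₁)³/(4y₁y₂) = (1.09 − 0.329)³/(4×0.329×1.09) = 0.446/1.44 = 0.310 m.

ΔE = 0.310 m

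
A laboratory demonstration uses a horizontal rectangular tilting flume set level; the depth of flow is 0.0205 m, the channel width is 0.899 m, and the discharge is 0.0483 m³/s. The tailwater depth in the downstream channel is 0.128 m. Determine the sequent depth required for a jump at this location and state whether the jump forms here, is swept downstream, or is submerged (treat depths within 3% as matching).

y₂ = 0.159 m; the jump is swept downstream

q = Q/b = 0.0483/0.899 = 0.0537 m²/s; V₁ = q/y₁ = 2.62 m/s. Fr₁ = V₁/√(g·y₁) = 5.84.
Bélanger equation: y₂/y₁ = ½[√(1 + 8Fr₁²) − 1] = ½[√274.2 − 1] = 7.78.
y₂ = 7.78 × 0.0205 = 0.159 m.
Tailwater y_tw = 0.128 m: y_tw < y₂, so the jump is swept downstream.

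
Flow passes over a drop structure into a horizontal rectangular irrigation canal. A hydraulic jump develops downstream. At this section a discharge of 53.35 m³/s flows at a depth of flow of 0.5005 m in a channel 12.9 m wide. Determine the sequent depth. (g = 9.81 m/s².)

q = Q/b = 53.35/12.9 = 4.136 m²/s; V₁ = q/y₁ = 8.263 m/s. Fr₁ = V₁/√(g·y₁) = 3.729.
Bélanger equation: y₂/y₁ = ½[√(1 + 8Fr₁²) − 1] = ½[√112.25 − 1] = 4.797.
y₂ = 4.797 × 0.5005 = 2.401 m.

y₂ = 2.401 m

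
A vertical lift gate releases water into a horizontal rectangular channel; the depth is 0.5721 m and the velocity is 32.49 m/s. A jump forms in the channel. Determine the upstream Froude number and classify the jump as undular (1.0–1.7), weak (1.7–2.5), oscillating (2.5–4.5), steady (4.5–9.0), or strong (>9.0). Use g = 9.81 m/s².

Fr₁ = V₁/√(g·y₁) = 32.49/√(9.81×0.5721) = 13.71.
Fr₁ = 13.71 lies in the strong range.

Fr₁ = 13.71; strong jump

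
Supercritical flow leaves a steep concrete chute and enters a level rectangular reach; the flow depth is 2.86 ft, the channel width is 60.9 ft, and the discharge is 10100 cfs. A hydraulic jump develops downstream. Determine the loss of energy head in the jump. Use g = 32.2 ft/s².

ΔE = 31.2 ft

q = Q/b = 10100/60.9 = 166 ft²/s; V₁ = q/y₁ = 58.0 ft/s. Fr₁ = V₁/√(g·y₁) = 6.04.
Conjugate-depth relation: y₂/y₁ = ½[√(1 + 8Fr₁²) − 1] = ½[√293.1 − 1] = 8.06.
y₂ = 8.06 × 2.86 = 23.1 ft.
V₂ = q/y₂ = 166/23.1 = 7.19 ft/s. E₁ = y₁ + V₁²/2g = 55.1 ft; E₂ = y₂ + V₂²/2g = 23.9 ft. ΔE = E₁ − E₂ = 31.2 ft.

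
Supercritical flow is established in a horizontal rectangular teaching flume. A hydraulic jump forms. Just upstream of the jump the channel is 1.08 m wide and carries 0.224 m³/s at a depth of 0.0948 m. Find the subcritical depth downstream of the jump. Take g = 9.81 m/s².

y₂ = 0.260 m

q = Q/b = 0.224/1.08 = 0.207 m²/s; V₁ = q/y₁ = 2.19 m/s. Fr₁ = V₁/√(g·y₁) = 2.27.
Sequent-depth ratio: y₂/y₁ = ½[√(1 + 8Fr₁²) − 1] = ½[√42.18 − 1] = 2.75.
y₂ = 2.75 × 0.0948 = 0.260 m.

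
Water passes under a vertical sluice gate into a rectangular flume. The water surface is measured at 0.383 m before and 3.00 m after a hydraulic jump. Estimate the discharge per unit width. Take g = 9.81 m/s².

q = 4.37 m²/s

For a rectangular channel the momentum equation gives q² = ½·g·y₁·y₂·(y₁ + y₂) = ½×9.81×0.383×3.00×3.38 = 19.1.
q = √19.1 = 4.37 m²/s.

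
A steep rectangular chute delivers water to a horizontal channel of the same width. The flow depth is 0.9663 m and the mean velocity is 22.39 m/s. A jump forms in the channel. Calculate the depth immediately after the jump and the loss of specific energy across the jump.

y₂ = 9.466 m; ΔE = 16.78 m

Fr₁ = V₁/√(g·y₁) = 22.39/√(9.81×0.9663) = 7.272.
From the momentum equation for a rectangular channel, y₂/y₁ = ½[√(1 + 8Fr₁²) − 1] = ½[√424.07 − 1] = 9.797.
y₂ = 9.797 × 0.9663 = 9.466 m.
q = V₁·y₁ = 22.39 × 0.9663 = 21.64 m²/s. V₂ = q/y₂ = 21.64/9.466 = 2.286 m/s. E₁ = y₁ + V₁²/2g = 26.52 m; E₂ = y₂ + V₂²/2g = 9.733 m. ΔE = E₁ − E₂ = 16.78 m.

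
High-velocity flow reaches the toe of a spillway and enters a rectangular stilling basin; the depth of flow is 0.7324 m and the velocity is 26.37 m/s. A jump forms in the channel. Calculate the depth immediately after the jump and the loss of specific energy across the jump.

y₂ = 9.830 m; ΔE = 26.15 m

Fr₁ = V₁/√(g·y₁) = 26.37/√(9.81×0.7324) = 9.838.
From the momentum equation for a rectangular channel, y₂/y₁ = ½[√(1 + 8Fr₁²) − 1] = ½[√775.27 − 1] = 13.42.
y₂ = 13.42 × 0.7324 = 9.830 m.
q = V₁·y₁ = 26.37 × 0.7324 = 19.31 m²/s. V₂ = q/y₂ = 19.31/9.830 = 1.965 m/s. E₁ = y₁ + V₁²/2g = 36.17 m; E₂ = y₂ + V₂²/2g = 10.03 m. ΔE = E₁ − E₂ = 26.15 m.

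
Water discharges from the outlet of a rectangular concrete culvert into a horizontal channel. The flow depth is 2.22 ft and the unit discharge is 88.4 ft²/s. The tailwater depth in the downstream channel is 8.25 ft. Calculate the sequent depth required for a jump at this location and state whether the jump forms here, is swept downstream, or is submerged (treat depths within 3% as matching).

y₂ = 13.7 ft; the jump is swept downstream

V₁ = q/y₁ = 88.4/2.22 = 39.8 ft/s. Fr₁ = V₁/√(g·y₁) = 39.8/√(32.2×2.22) = 4.71.
Bélanger equation: y₂/y₁ = ½[√(1 + 8Fr₁²) − 1] = ½[√178.5 − 1] = 6.18.
y₂ = 6.18 × 2.22 = 13.7 ft.
Tailwater y_tw = 8.25 ft: y_tw < y₂, so the jump is swept downstream.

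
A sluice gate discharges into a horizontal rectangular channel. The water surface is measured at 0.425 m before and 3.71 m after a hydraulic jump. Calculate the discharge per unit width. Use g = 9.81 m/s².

For a rectangular channel the momentum equation gives q² = ½·g·y₁·y₂·(y₁ + y₂) = ½×9.81×0.425×3.71×4.13 = 32.0.
q = √32.0 = 5.66 m²/s.

q = 5.66 m²/s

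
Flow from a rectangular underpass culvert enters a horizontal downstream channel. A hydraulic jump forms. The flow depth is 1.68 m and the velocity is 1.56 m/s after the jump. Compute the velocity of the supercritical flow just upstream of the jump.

Fr₂ = V₂/√(g·y₂) = 1.56/√(9.81×1.68) = 0.384.
Applying the sequent-depth relation in reverse, y₁/y₂ = ½[√(1 + 8Fr₂²) − 1] = ½[√2.181 − 1] = 0.238.
y₁ = 0.238 × 1.68 = 0.401 m.
V₁ = q/y₁ = 2.62/0.401 = 6.54 m/s.

V₁ = 6.54 m/s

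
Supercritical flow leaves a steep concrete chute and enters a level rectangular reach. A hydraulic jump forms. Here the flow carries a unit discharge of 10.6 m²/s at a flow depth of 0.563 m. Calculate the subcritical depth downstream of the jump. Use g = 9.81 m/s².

V₁ = q/y₁ = 10.6/0.563 = 18.8 m/s. Fr₁ = V₁/√(g·y₁) = 18.8/√(9.81×0.563) = 8.01.
From the momentum equation for a rectangular channel, y₂/y₁ = ½[√(1 + 8Fr₁²) − 1] = ½[√514.5 − 1] = 10.8.
y₂ = 10.8 × 0.563 = 6.10 m.

y₂ = 6.10 m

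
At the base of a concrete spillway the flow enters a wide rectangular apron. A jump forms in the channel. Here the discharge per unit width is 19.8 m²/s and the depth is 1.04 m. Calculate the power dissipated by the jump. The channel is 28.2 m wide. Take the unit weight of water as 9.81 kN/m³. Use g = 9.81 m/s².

V₁ = q/y₁ = 19.8/1.04 = 19.0 m/s. Fr₁ = V₁/√(g·y₁) = 19.0/√(9.81×1.04) = 5.96.
Sequent-depth ratio: y₂/y₁ = ½[√(1 + 8Fr₁²) − 1] = ½[√285.2 − 1] = 7.94.
y₂ = 7.94 × 1.04 = 8.26 m.
V₂ = q/y₂ = 19.8/8.26 = 2.40 m/s. E₁ = y₁ + V₁²/2g = 19.5 m; E₂ = y₂ + V₂²/2g = 8.55 m. ΔE = E₁ − E₂ = 11.0 m.
Q = q·b = 19.8 × 28.2 = 558 m³/s. P = γ·Q·ΔE = 9.81 × 558 × 11.0 = 60031 kW.

P = 60031 kW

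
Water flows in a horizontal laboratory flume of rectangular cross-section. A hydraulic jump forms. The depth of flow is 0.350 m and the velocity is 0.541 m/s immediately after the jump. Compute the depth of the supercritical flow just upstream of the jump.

Fr₂ = V₂/√(g·y₂) = 0.541/√(9.81×0.350) = 0.292.
From the momentum equation (using Fr₂), y₁/y₂ = ½[√(1 + 8Fr₂²) − 1] = ½[√1.682 − 1] = 0.148.
y₁ = 0.148 × 0.350 = 0.0520 m.

y₁ = 0.0520 m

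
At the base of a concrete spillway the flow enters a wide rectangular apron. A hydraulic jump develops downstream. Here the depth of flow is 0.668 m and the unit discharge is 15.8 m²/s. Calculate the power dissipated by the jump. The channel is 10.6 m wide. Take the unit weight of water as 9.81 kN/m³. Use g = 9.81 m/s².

P = 33847 kW

V₁ = q/y₁ = 15.8/0.668 = 23.7 m/s. Fr₁ = V₁/√(g·y₁) = 23.7/√(9.81×0.668) = 9.24.
By Bélanger, y₂/y₁ = ½[√(1 + 8Fr₁²) − 1] = ½[√684.0 − 1] = 12.6.
y₂ = 12.6 × 0.668 = 8.40 m.
Head loss: ΔE = (y₂ − y₁)³/(4y₁y₂) = (8.40 − 0.668)³/(4×0.668×8.40) = 462/22.4 = 20.6 m.
Q = q·b = 15.8 × 10.6 = 167 m³/s. P = γ·Q·ΔE = 9.81 × 167 × 20.6 = 33847 kW.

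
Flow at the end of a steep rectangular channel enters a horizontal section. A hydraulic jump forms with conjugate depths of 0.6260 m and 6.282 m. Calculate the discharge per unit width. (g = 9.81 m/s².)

For a rectangular channel the momentum equation gives q² = ½·g·y₁·y₂·(y₁ + y₂) = ½×9.81×0.6260×6.282×6.908 = 133.2.
q = √133.2 = 11.54 m²/s.

q = 11.54 m²/s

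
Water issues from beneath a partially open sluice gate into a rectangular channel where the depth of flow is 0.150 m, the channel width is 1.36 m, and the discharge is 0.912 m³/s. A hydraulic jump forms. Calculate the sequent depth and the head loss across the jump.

y₂ = 0.710 m; ΔE = 0.413 m

q = Q/b = 0.912/1.36 = 0.671 m²/s; V₁ = q/y₁ = 4.47 m/s. Fr₁ = V₁/√(g·y₁) = 3.69.
Bélanger equation: y₂/y₁ = ½[√(1 + 8Fr₁²) − 1] = ½[√109.7 − 1] = 4.74.
y₂ = 4.74 × 0.150 = 0.710 m.
V₂ = q/y₂ = 0.671/0.710 = 0.944 m/s. E₁ = y₁ + V₁²/2g = 1.17 m; E₂ = y₂ + V₂²/2g = 0.756 m. ΔE = E₁ − E₂ = 0.413 m.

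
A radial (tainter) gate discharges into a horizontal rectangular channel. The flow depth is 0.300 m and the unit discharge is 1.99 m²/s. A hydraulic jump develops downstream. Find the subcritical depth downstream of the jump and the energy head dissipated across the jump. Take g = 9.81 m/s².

V₁ = q/y₁ = 1.99/0.300 = 6.63 m/s. Fr₁ = V₁/√(g·y₁) = 6.63/√(9.81×0.300) = 3.87.
From the momentum equation for a rectangular channel, y₂/y₁ = ½[√(1 + 8Fr₁²) − 1] = ½[√120.6 − 1] = 4.99.
y₂ = 4.99 × 0.300 = 1.50 m.
Head loss: ΔE = (y₂ − y₁)³/(4y₁y₂) = (1.50 − 0.300)³/(4×0.300×1.50) = 1.72/1.80 = 0.955 m.

y₂ = 1.50 m; ΔE = 0.955 m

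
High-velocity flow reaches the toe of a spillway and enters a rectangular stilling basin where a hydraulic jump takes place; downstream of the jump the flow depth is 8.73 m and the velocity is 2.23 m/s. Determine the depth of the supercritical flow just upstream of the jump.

Fr₂ = V₂/√(g·y₂) = 2.23/√(9.81×8.73) = 0.241.
Applying the sequent-depth relation in reverse, y₁/y₂ = ½[√(1 + 8Fr₂²) − 1] = ½[√1.465 − 1] = 0.105.
y₁ = 0.105 × 8.73 = 0.917 m.

y₁ = 0.917 m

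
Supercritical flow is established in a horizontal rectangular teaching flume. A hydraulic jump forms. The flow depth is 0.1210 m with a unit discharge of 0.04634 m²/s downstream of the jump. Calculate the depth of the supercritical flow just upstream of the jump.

y₁ = 0.02481 m

V₂ = q/y₂ = 0.04634/0.1210 = 0.3830 m/s; Fr₂ = V₂/√(g·y₂) = 0.3515.
From the momentum equation (using Fr₂), y₁/y₂ = ½[√(1 + 8Fr₂²) − 1] = ½[√1.9885 − 1] = 0.2051.
y₁ = 0.2051 × 0.1210 = 0.02481 m.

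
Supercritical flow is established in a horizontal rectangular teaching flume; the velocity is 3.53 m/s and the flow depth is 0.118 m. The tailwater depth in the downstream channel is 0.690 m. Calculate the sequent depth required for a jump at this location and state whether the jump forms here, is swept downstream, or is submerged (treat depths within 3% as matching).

y₂ = 0.492 m; the jump is submerged

Fr₁ = V₁/√(g·y₁) = 3.53/√(9.81×0.118) = 3.28.
Bélanger equation: y₂/y₁ = ½[√(1 + 8Fr₁²) − 1] = ½[√87.12 − 1] = 4.17.
y₂ = 4.17 × 0.118 = 0.492 m.
Tailwater y_tw = 0.690 m: y_tw > y₂, so the jump is submerged.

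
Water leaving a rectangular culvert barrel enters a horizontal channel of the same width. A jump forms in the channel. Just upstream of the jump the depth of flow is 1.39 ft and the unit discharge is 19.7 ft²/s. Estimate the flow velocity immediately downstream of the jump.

V₁ = q/y₁ = 19.7/1.39 = 14.2 ft/s. Fr₁ = V₁/√(g·y₁) = 14.2/√(32.2×1.39) = 2.12.
Bélanger equation: y₂/y₁ = ½[√(1 + 8Fr₁²) − 1] = ½[√36.90 − 1] = 2.54.
y₂ = 2.54 × 1.39 = 3.53 ft.
V₂ = q/y₂ = 19.7/3.53 = 5.59 ft/s.

V₂ = 5.59 ft/s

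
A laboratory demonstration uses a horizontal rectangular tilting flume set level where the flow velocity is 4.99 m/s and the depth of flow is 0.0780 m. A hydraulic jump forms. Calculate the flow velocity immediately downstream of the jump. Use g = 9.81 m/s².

Fr₁ = V₁/√(g·y₁) = 4.99/√(9.81×0.0780) = 5.70.
By Bélanger, y₂/y₁ = ½[√(1 + 8Fr₁²) − 1] = ½[√261.3 − 1] = 7.58.
y₂ = 7.58 × 0.0780 = 0.591 m.
q = V₁·y₁ = 4.99 × 0.0780 = 0.389 m²/s.
V₂ = q/y₂ = 0.389/0.591 = 0.658 m/s.

V₂ = 0.658 m/s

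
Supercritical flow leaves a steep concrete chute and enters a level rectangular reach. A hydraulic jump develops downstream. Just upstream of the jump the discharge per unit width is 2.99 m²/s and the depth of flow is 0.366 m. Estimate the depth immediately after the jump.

V₁ = q/y₁ = 2.99/0.366 = 8.17 m/s. Fr₁ = V₁/√(g·y₁) = 8.17/√(9.81×0.366) = 4.31.
Conjugate-depth relation: y₂/y₁ = ½[√(1 + 8Fr₁²) − 1] = ½[√149.7 − 1] = 5.62.
y₂ = 5.62 × 0.366 = 2.06 m.

y₂ = 2.06 m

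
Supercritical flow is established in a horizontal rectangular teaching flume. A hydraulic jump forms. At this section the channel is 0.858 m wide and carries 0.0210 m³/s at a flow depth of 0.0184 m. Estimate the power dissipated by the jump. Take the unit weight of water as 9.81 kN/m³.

P = 0.00619 kW

q = Q/b = 0.0210/0.858 = 0.0245 m²/s; V₁ = q/y₁ = 1.33 m/s. Fr₁ = V₁/√(g·y₁) = 3.13.
Sequent-depth ratio: y₂/y₁ = ½[√(1 + 8Fr₁²) − 1] = ½[√79.42 − 1] = 3.96.
y₂ = 3.96 × 0.0184 = 0.0728 m.
Head loss: ΔE = (y₂ − y₁)³/(4y₁y₂) = (0.0728 − 0.0184)³/(4×0.0184×0.0728) = 0.000161/0.00536 = 0.0300 m.
P = γ·Q·ΔE = 9.81 × 0.0210 × 0.0300 = 0.00619 kW.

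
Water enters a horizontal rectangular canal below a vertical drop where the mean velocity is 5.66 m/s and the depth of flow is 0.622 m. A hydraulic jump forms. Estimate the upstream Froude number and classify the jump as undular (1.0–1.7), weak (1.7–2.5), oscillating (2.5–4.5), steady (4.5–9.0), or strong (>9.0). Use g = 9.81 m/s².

Fr₁ = 2.29; weak jump

Fr₁ = V₁/√(g·y₁) = 5.66/√(9.81×0.622) = 2.29.
Fr₁ = 2.29 lies in the weak range.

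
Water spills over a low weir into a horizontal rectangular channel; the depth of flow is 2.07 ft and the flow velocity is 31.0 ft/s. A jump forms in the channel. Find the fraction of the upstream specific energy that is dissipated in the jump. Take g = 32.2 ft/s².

Fr₁ = V₁/√(g·y₁) = 31.0/√(32.2×2.07) = 3.80.
Sequent-depth ratio: y₂/y₁ = ½[√(1 + 8Fr₁²) − 1] = ½[√116.3 − 1] = 4.89.
y₂ = 4.89 × 2.07 = 10.1 ft.
E₁ = y₁ + V₁²/2g = 17.0 ft. ΔE = (y₂ − y₁)³/(4y₁y₂) = 6.24 ft. ΔE/E₁ = 6.24/17.0 = 0.367.

ΔE/E₁ = 0.367 (36.7%)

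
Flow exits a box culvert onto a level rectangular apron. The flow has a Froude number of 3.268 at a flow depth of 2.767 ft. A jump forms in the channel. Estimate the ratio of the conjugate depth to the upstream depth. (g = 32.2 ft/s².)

Fr₁ = 3.268 (given).
Sequent-depth ratio: y₂/y₁ = ½[√(1 + 8Fr₁²) − 1] = ½[√86.439 − 1] = 4.149.

y₂/y₁ = 4.149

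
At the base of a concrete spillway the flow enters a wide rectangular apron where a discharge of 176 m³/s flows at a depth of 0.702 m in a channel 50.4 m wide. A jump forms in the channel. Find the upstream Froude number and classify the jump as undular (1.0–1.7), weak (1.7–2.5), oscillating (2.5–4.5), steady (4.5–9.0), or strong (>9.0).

q = Q/b = 176/50.4 = 3.49 m²/s; V₁ = q/y₁ = 4.97 m/s. Fr₁ = V₁/√(g·y₁) = 1.90.
Fr₁ = 1.90 lies in the weak range.

Fr₁ = 1.90; weak jump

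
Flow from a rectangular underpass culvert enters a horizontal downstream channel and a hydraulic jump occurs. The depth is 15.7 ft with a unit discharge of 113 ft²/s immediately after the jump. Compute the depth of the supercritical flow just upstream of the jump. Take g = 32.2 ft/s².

V₂ = q/y₂ = 113/15.7 = 7.20 ft/s; Fr₂ = V₂/√(g·y₂) = 0.320.
Applying the sequent-depth relation in reverse, y₁/y₂ = ½[√(1 + 8Fr₂²) − 1] = ½[√1.820 − 1] = 0.174.
y₁ = 0.174 × 15.7 = 2.74 ft.

y₁ = 2.74 ft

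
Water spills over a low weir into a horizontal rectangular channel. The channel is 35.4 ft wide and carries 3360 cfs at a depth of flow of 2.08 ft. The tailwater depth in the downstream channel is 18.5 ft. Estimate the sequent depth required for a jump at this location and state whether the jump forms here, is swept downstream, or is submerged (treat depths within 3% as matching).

q = Q/b = 3360/35.4 = 94.9 ft²/s; V₁ = q/y₁ = 45.6 ft/s. Fr₁ = V₁/√(g·y₁) = 5.58.
Bélanger equation: y₂/y₁ = ½[√(1 + 8Fr₁²) − 1] = ½[√249.7 − 1] = 7.40.
y₂ = 7.40 × 2.08 = 15.4 ft.
Tailwater y_tw = 18.5 ft: y_tw > y₂, so the jump is submerged.

y₂ = 15.4 ft; the jump is submerged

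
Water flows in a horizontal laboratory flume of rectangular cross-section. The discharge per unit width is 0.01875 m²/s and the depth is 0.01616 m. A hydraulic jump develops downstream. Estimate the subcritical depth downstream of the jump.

V₁ = q/y₁ = 0.01875/0.01616 = 1.160 m/s. Fr₁ = V₁/√(g·y₁) = 1.160/√(9.81×0.01616) = 2.914.
Conjugate-depth relation: y₂/y₁ = ½[√(1 + 8Fr₁²) − 1] = ½[√68.936 − 1] = 3.651.
y₂ = 3.651 × 0.01616 = 0.05901 m.

y₂ = 0.05901 m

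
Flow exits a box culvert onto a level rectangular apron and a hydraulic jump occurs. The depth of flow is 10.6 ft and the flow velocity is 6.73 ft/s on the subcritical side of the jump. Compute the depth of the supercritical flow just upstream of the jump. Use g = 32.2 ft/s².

Fr₂ = V₂/√(g·y₂) = 6.73/√(32.2×10.6) = 0.364.
The Bélanger relation is symmetric: y₁/y₂ = ½[√(1 + 8Fr₂²) − 1] = ½[√2.062 − 1] = 0.218.
y₁ = 0.218 × 10.6 = 2.31 ft.

y₁ = 2.31 ft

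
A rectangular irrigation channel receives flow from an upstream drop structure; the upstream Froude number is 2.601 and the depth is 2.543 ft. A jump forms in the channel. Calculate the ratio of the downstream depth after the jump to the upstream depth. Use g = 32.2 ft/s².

Fr₁ = 2.601 (given).
Sequent-depth ratio: y₂/y₁ = ½[√(1 + 8Fr₁²) − 1] = ½[√55.122 − 1] = 3.212.

y₂/y₁ = 3.212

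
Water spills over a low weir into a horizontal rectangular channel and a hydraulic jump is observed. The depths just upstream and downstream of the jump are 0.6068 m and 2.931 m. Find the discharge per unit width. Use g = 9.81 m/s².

For a rectangular channel the momentum equation gives q² = ½·g·y₁·y₂·(y₁ + y₂) = ½×9.81×0.6068×2.931×3.538 = 30.86.
q = √30.86 = 5.555 m²/s.

q = 5.555 m²/s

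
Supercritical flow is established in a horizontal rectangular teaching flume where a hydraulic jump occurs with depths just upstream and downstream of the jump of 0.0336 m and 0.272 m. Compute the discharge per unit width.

For a rectangular channel the momentum equation gives q² = ½·g·y₁·y₂·(y₁ + y₂) = ½×9.81×0.0336×0.272×0.306 = 0.0137.
q = √0.0137 = 0.117 m²/s.

q = 0.117 m²/s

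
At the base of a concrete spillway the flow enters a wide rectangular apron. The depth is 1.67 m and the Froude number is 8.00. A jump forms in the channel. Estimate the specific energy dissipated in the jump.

Fr₁ = 8.00 (given).
Bélanger equation: y₂/y₁ = ½[√(1 + 8Fr₁²) − 1] = ½[√513.0 − 1] = 10.8.
y₂ = 10.8 × 1.67 = 18.1 m.
V₁ = Fr₁·√(g·y₁) = 8.00×√(9.81×1.67) = 32.4 m/s; q = V₁·y₁ = 54.1 m²/s. V₂ = q/y₂ = 54.1/18.1 = 2.99 m/s. E₁ = y₁ + V₁²/2g = 55.1 m; E₂ = y₂ + V₂²/2g = 18.5 m. ΔE = E₁ − E₂ = 36.6 m.

ΔE = 36.6 m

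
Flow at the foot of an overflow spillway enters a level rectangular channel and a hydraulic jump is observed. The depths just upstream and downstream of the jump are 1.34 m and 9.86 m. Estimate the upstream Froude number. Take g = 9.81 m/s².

Fr₁ = 5.55

For a rectangular channel the momentum equation gives q² = ½·g·y₁·y₂·(y₁ + y₂) = ½×9.81×1.34×9.86×11.2 = 726.
q = √726 = 26.9 m²/s.
V₁ = q/y₁ = 20.1 m/s; Fr₁ = V₁/√(g·y₁) = 5.55.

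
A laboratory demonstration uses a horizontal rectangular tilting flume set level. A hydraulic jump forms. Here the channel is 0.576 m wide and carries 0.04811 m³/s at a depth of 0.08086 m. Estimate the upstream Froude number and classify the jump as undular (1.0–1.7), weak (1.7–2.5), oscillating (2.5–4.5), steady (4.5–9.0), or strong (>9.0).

Fr₁ = 1.160; undular jump

q = Q/b = 0.04811/0.576 = 0.08352 m²/s; V₁ = q/y₁ = 1.033 m/s. Fr₁ = V₁/√(g·y₁) = 1.160.
Fr₁ = 1.160 lies in the undular range.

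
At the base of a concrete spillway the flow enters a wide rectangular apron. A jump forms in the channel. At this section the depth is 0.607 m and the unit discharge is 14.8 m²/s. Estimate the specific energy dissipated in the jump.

V₁ = q/y₁ = 14.8/0.607 = 24.4 m/s. Fr₁ = V₁/√(g·y₁) = 24.4/√(9.81×0.607) = 9.99.
By Bélanger, y₂/y₁ = ½[√(1 + 8Fr₁²) − 1] = ½[√799.7 − 1] = 13.6.
y₂ = 13.6 × 0.607 = 8.28 m.
Head loss: ΔE = (y₂ − y₁)³/(4y₁y₂) = (8.28 − 0.607)³/(4×0.607×8.28) = 452/20.1 = 22.5 m.

ΔE = 22.5 m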